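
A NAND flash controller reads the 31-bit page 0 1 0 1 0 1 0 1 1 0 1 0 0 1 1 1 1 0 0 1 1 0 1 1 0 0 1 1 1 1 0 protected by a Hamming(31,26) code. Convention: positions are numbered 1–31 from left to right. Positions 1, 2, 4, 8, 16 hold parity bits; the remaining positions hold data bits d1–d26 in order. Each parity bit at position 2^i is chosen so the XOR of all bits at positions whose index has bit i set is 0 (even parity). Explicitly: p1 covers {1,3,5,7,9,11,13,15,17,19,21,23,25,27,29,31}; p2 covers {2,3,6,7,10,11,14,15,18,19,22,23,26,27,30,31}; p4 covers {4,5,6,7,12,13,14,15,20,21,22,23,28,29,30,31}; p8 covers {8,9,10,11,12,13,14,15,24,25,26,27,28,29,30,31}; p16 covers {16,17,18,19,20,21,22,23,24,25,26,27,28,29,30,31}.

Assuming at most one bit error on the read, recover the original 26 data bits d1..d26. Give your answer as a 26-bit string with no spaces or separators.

s1 (pos 1,3,5,7,9,11,13,15,17,19,21,23,25,27,29,31): 0⊕0⊕0⊕0⊕1⊕1⊕0⊕1⊕1⊕0⊕1⊕1⊕0⊕1⊕1⊕0 = 0
s2 (pos 2,3,6,7,10,11,14,15,18,19,22,23,26,27,30,31): 1⊕0⊕1⊕0⊕0⊕1⊕1⊕1⊕0⊕0⊕0⊕1⊕0⊕1⊕1⊕0 = 0
s4 (pos 4,5,6,7,12,13,14,15,20,21,22,23,28,29,30,31): 1⊕0⊕1⊕0⊕0⊕0⊕1⊕1⊕1⊕1⊕0⊕1⊕1⊕1⊕1⊕0 = 0
s8 (pos 8,9,10,11,12,13,14,15,24,25,26,27,28,29,30,31): 1⊕1⊕0⊕1⊕0⊕0⊕1⊕1⊕1⊕0⊕0⊕1⊕1⊕1⊕1⊕0 = 0
s16 (pos 16,17,18,19,20,21,22,23,24,25,26,27,28,29,30,31): 1⊕1⊕0⊕0⊕1⊕1⊕0⊕1⊕1⊕0⊕0⊕1⊕1⊕1⊕1⊕0 = 0
Syndrome s16…s1 = 00000 → no error.
Read data bits from positions 3,5,6,7,9,10,11,12,13,14,15,17,18,19,20,21,22,23,24,25,26,27,28,29,30,31: 00101010011100110110011110

00101010011100110110011110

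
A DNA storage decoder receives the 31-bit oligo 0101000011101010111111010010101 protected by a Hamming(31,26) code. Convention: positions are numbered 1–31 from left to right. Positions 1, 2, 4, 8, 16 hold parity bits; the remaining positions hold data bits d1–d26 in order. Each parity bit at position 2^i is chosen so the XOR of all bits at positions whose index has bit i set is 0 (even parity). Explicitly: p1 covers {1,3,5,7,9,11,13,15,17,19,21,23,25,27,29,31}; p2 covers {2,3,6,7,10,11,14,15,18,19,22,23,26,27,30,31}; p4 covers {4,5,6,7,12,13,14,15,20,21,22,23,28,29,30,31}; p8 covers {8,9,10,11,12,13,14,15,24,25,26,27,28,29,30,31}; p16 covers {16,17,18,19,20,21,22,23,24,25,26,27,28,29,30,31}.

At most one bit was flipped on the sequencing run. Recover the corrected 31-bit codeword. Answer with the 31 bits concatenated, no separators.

s1 (pos 1,3,5,7,9,11,13,15,17,19,21,23,25,27,29,31): 0⊕0⊕0⊕0⊕1⊕1⊕1⊕1⊕1⊕1⊕1⊕0⊕0⊕1⊕1⊕1 = 0
s2 (pos 2,3,6,7,10,11,14,15,18,19,22,23,26,27,30,31): 1⊕0⊕0⊕0⊕1⊕1⊕0⊕1⊕1⊕1⊕1⊕0⊕0⊕1⊕0⊕1 = 1
s4 (pos 4,5,6,7,12,13,14,15,20,21,22,23,28,29,30,31): 1⊕0⊕0⊕0⊕0⊕1⊕0⊕1⊕1⊕1⊕1⊕0⊕0⊕1⊕0⊕1 = 0
s8 (pos 8,9,10,11,12,13,14,15,24,25,26,27,28,29,30,31): 0⊕1⊕1⊕1⊕0⊕1⊕0⊕1⊕1⊕0⊕0⊕1⊕0⊕1⊕0⊕1 = 1
s16 (pos 16,17,18,19,20,21,22,23,24,25,26,27,28,29,30,31): 0⊕1⊕1⊕1⊕1⊕1⊕1⊕0⊕1⊕0⊕0⊕1⊕0⊕1⊕0⊕1 = 0
Syndrome s16…s1 = 01010 → error at position 10.
Flip position 10: 0101000011101010111111010010101 → 0101000010101010111111010010101

0101000010101010111111010010101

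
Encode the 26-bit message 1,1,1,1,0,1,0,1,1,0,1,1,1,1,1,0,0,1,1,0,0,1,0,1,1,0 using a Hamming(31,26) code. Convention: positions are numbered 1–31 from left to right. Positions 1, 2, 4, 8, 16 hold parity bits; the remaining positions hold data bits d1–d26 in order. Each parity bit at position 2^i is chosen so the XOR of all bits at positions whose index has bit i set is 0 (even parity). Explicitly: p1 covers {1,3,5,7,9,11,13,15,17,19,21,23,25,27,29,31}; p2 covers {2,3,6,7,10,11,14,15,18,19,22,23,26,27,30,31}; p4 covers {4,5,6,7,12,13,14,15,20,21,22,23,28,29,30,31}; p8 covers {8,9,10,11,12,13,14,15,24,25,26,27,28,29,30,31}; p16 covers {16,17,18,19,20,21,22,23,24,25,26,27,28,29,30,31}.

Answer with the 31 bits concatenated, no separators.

Place data at non-parity positions: p1 p2 1 p4 1 1 1 p8 0 1 0 1 1 0 1 p16 1 1 1 1 0 0 1 1 0 0 1 0 1 1 0
p1 (pos 1,3,5,7,9,11,13,15,17,19,21,23,25,27,29,31): XOR of data positions = 1⊕1⊕1⊕0⊕0⊕1⊕1⊕1⊕1⊕0⊕1⊕0⊕1⊕1⊕0 = 0
p2 (pos 2,3,6,7,10,11,14,15,18,19,22,23,26,27,30,31): XOR of data positions = 1⊕1⊕1⊕1⊕0⊕0⊕1⊕1⊕1⊕0⊕1⊕0⊕1⊕1⊕0 = 0
p4 (pos 4,5,6,7,12,13,14,15,20,21,22,23,28,29,30,31): XOR of data positions = 1⊕1⊕1⊕1⊕1⊕0⊕1⊕1⊕0⊕0⊕1⊕0⊕1⊕1⊕0 = 0
p8 (pos 8,9,10,11,12,13,14,15,24,25,26,27,28,29,30,31): XOR of data positions = 0⊕1⊕0⊕1⊕1⊕0⊕1⊕1⊕0⊕0⊕1⊕0⊕1⊕1⊕0 = 0
p16 (pos 16,17,18,19,20,21,22,23,24,25,26,27,28,29,30,31): XOR of data positions = 1⊕1⊕1⊕1⊕0⊕0⊕1⊕1⊕0⊕0⊕1⊕0⊕1⊕1⊕0 = 1
Codeword: 0010111001011011111100110010110

0010111001011011111100110010110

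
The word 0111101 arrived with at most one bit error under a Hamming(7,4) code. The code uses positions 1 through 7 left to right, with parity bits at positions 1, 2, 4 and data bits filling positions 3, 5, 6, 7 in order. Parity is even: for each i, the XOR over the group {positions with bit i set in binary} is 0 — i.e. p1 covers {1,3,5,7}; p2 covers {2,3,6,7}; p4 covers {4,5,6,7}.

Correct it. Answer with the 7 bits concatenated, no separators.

0111100

s1 (pos 1,3,5,7): 0⊕1⊕1⊕1 = 1
s2 (pos 2,3,6,7): 1⊕1⊕0⊕1 = 1
s4 (pos 4,5,6,7): 1⊕1⊕0⊕1 = 1
Syndrome s4…s1 = 111 → error at position 7.
Flip position 7: 0111101 → 0111100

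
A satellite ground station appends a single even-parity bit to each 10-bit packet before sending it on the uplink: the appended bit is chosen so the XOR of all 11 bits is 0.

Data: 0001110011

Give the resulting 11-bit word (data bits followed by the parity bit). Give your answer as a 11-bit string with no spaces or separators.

XOR of the 10 data bits: 0⊕0⊕0⊕1⊕1⊕1⊕0⊕0⊕1⊕1 = 1
Parity bit = 1 (so all 11 bits XOR to 0).

00011100111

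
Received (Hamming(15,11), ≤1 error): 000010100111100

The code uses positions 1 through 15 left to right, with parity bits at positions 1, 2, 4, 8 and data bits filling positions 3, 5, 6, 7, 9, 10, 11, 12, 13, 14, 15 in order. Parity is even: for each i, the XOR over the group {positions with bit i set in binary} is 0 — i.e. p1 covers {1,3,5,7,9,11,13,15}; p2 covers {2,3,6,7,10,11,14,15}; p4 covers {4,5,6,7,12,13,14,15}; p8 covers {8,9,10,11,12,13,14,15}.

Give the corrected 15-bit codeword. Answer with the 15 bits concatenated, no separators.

010010100111100

s1 (pos 1,3,5,7,9,11,13,15): 0⊕0⊕1⊕1⊕0⊕1⊕1⊕0 = 0
s2 (pos 2,3,6,7,10,11,14,15): 0⊕0⊕0⊕1⊕1⊕1⊕0⊕0 = 1
s4 (pos 4,5,6,7,12,13,14,15): 0⊕1⊕0⊕1⊕1⊕1⊕0⊕0 = 0
s8 (pos 8,9,10,11,12,13,14,15): 0⊕0⊕1⊕1⊕1⊕1⊕0⊕0 = 0
Syndrome s8…s1 = 0010 → error at position 2.
Flip position 2: 000010100111100 → 010010100111100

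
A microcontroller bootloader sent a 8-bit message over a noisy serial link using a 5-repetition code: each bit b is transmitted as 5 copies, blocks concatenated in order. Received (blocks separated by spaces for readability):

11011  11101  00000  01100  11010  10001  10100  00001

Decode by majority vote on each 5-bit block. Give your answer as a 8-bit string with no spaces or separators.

Block 1 (11011): 4 ones → 1
Block 2 (11101): 4 ones → 1
Block 3 (00000): 0 ones → 0
Block 4 (01100): 2 ones → 0
Block 5 (11010): 3 ones → 1
Block 6 (10001): 2 ones → 0
Block 7 (10100): 2 ones → 0
Block 8 (00001): 1 one → 0

11001000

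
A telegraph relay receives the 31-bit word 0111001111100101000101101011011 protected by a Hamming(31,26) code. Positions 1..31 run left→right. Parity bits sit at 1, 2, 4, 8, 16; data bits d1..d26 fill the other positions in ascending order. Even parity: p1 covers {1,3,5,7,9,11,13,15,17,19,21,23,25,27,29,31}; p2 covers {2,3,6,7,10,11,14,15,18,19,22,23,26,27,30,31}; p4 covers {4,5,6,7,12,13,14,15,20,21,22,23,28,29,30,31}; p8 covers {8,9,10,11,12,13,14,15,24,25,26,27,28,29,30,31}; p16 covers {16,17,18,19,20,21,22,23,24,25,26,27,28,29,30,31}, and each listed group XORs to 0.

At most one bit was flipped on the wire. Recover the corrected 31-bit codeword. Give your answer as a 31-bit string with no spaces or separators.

s1 (pos 1,3,5,7,9,11,13,15,17,19,21,23,25,27,29,31): 0⊕1⊕0⊕1⊕1⊕1⊕0⊕0⊕0⊕0⊕0⊕1⊕1⊕1⊕0⊕1 = 0
s2 (pos 2,3,6,7,10,11,14,15,18,19,22,23,26,27,30,31): 1⊕1⊕0⊕1⊕1⊕1⊕1⊕0⊕0⊕0⊕1⊕1⊕0⊕1⊕1⊕1 = 1
s4 (pos 4,5,6,7,12,13,14,15,20,21,22,23,28,29,30,31): 1⊕0⊕0⊕1⊕0⊕0⊕1⊕0⊕1⊕0⊕1⊕1⊕1⊕0⊕1⊕1 = 1
s8 (pos 8,9,10,11,12,13,14,15,24,25,26,27,28,29,30,31): 1⊕1⊕1⊕1⊕0⊕0⊕1⊕0⊕0⊕1⊕0⊕1⊕1⊕0⊕1⊕1 = 0
s16 (pos 16,17,18,19,20,21,22,23,24,25,26,27,28,29,30,31): 1⊕0⊕0⊕0⊕1⊕0⊕1⊕1⊕0⊕1⊕0⊕1⊕1⊕0⊕1⊕1 = 1
Syndrome s16…s1 = 10110 → error at position 22.
Flip position 22: 0111001111100101000101101011011 → 0111001111100101000100101011011

0111001111100101000100101011011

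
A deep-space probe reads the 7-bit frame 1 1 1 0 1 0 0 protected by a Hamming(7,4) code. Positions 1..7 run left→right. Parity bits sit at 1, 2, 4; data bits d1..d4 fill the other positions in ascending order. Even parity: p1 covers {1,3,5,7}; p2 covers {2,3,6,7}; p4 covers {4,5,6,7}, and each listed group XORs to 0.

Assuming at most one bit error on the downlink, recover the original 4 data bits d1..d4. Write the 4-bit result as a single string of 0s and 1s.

1000

s1 (pos 1,3,5,7): 1⊕1⊕1⊕0 = 1
s2 (pos 2,3,6,7): 1⊕1⊕0⊕0 = 0
s4 (pos 4,5,6,7): 0⊕1⊕0⊕0 = 1
Syndrome s4…s1 = 101 → error at position 5.
Flip position 5: 1110100 → 1110000
Read data bits from positions 3,5,6,7: 1000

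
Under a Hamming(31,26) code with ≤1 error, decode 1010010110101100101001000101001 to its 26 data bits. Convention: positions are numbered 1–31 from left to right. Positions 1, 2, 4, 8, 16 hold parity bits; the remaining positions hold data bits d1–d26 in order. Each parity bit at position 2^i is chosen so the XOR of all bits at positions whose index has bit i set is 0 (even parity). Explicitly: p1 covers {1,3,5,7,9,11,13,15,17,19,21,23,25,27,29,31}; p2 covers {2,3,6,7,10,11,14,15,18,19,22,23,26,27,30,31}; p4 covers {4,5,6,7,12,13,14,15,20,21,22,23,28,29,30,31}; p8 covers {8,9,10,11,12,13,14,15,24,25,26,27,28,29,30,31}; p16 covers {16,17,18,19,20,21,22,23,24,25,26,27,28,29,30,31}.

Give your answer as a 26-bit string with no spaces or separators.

s1 (pos 1,3,5,7,9,11,13,15,17,19,21,23,25,27,29,31): 1⊕1⊕0⊕0⊕1⊕1⊕1⊕0⊕1⊕1⊕0⊕0⊕0⊕0⊕0⊕1 = 0
s2 (pos 2,3,6,7,10,11,14,15,18,19,22,23,26,27,30,31): 0⊕1⊕1⊕0⊕0⊕1⊕1⊕0⊕0⊕1⊕1⊕0⊕1⊕0⊕0⊕1 = 0
s4 (pos 4,5,6,7,12,13,14,15,20,21,22,23,28,29,30,31): 0⊕0⊕1⊕0⊕0⊕1⊕1⊕0⊕0⊕0⊕1⊕0⊕1⊕0⊕0⊕1 = 0
s8 (pos 8,9,10,11,12,13,14,15,24,25,26,27,28,29,30,31): 1⊕1⊕0⊕1⊕0⊕1⊕1⊕0⊕0⊕0⊕1⊕0⊕1⊕0⊕0⊕1 = 0
s16 (pos 16,17,18,19,20,21,22,23,24,25,26,27,28,29,30,31): 0⊕1⊕0⊕1⊕0⊕0⊕1⊕0⊕0⊕0⊕1⊕0⊕1⊕0⊕0⊕1 = 0
Syndrome s16…s1 = 00000 → no error.
Read data bits from positions 3,5,6,7,9,10,11,12,13,14,15,17,18,19,20,21,22,23,24,25,26,27,28,29,30,31: 10101010110101001000101001

10101010110101001000101001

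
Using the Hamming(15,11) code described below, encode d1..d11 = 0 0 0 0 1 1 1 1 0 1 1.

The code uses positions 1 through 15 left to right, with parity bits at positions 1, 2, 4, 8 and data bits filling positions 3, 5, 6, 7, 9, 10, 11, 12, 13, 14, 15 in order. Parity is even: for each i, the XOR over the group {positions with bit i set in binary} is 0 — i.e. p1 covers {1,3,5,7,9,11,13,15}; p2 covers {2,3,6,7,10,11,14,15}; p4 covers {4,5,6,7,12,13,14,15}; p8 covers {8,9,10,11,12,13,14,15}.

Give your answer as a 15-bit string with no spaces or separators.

Place data at non-parity positions: p1 p2 0 p4 0 0 0 p8 1 1 1 1 0 1 1
p1 (pos 1,3,5,7,9,11,13,15): XOR of data positions = 0⊕0⊕0⊕1⊕1⊕0⊕1 = 1
p2 (pos 2,3,6,7,10,11,14,15): XOR of data positions = 0⊕0⊕0⊕1⊕1⊕1⊕1 = 0
p4 (pos 4,5,6,7,12,13,14,15): XOR of data positions = 0⊕0⊕0⊕1⊕0⊕1⊕1 = 1
p8 (pos 8,9,10,11,12,13,14,15): XOR of data positions = 1⊕1⊕1⊕1⊕0⊕1⊕1 = 0
Codeword: 100100001111011

100100001111011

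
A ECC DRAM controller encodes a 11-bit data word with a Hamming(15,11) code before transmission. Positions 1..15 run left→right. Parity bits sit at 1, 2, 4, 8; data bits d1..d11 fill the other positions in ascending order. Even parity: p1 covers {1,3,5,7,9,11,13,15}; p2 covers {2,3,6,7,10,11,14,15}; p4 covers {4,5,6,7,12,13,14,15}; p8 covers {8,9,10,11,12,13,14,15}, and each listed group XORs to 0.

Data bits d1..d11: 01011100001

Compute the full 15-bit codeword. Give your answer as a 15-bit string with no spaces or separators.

010110111100001

Place data at non-parity positions: p1 p2 0 p4 1 0 1 p8 1 1 0 0 0 0 1
p1 (pos 1,3,5,7,9,11,13,15): XOR of data positions = 0⊕1⊕1⊕1⊕0⊕0⊕1 = 0
p2 (pos 2,3,6,7,10,11,14,15): XOR of data positions = 0⊕0⊕1⊕1⊕0⊕0⊕1 = 1
p4 (pos 4,5,6,7,12,13,14,15): XOR of data positions = 1⊕0⊕1⊕0⊕0⊕0⊕1 = 1
p8 (pos 8,9,10,11,12,13,14,15): XOR of data positions = 1⊕1⊕0⊕0⊕0⊕0⊕1 = 1
Codeword: 010110111100001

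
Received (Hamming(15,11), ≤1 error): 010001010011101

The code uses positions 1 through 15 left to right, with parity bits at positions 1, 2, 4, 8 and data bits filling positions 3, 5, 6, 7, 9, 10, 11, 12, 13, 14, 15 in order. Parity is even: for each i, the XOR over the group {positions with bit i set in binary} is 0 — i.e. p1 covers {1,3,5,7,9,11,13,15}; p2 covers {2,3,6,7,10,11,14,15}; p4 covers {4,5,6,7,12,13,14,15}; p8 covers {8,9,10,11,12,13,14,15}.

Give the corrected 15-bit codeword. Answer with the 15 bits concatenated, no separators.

010001011011101

s1 (pos 1,3,5,7,9,11,13,15): 0⊕0⊕0⊕0⊕0⊕1⊕1⊕1 = 1
s2 (pos 2,3,6,7,10,11,14,15): 1⊕0⊕1⊕0⊕0⊕1⊕0⊕1 = 0
s4 (pos 4,5,6,7,12,13,14,15): 0⊕0⊕1⊕0⊕1⊕1⊕0⊕1 = 0
s8 (pos 8,9,10,11,12,13,14,15): 1⊕0⊕0⊕1⊕1⊕1⊕0⊕1 = 1
Syndrome s8…s1 = 1001 → error at position 9.
Flip position 9: 010001010011101 → 010001011011101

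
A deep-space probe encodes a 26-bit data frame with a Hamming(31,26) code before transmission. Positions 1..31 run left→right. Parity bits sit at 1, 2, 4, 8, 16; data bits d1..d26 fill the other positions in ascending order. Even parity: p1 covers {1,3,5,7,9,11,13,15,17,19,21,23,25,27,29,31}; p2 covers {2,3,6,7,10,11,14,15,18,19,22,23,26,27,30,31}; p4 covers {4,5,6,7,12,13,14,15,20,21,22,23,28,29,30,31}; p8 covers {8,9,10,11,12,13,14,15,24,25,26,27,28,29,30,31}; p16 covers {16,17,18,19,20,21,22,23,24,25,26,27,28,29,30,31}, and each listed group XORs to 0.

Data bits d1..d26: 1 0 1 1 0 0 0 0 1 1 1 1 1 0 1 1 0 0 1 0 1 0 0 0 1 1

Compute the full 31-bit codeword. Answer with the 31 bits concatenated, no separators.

Place data at non-parity positions: p1 p2 1 p4 0 1 1 p8 0 0 0 0 1 1 1 p16 1 1 0 1 1 0 0 1 0 1 0 0 0 1 1
p1 (pos 1,3,5,7,9,11,13,15,17,19,21,23,25,27,29,31): XOR of data positions = 1⊕0⊕1⊕0⊕0⊕1⊕1⊕1⊕0⊕1⊕0⊕0⊕0⊕0⊕1 = 1
p2 (pos 2,3,6,7,10,11,14,15,18,19,22,23,26,27,30,31): XOR of data positions = 1⊕1⊕1⊕0⊕0⊕1⊕1⊕1⊕0⊕0⊕0⊕1⊕0⊕1⊕1 = 1
p4 (pos 4,5,6,7,12,13,14,15,20,21,22,23,28,29,30,31): XOR of data positions = 0⊕1⊕1⊕0⊕1⊕1⊕1⊕1⊕1⊕0⊕0⊕0⊕0⊕1⊕1 = 1
p8 (pos 8,9,10,11,12,13,14,15,24,25,26,27,28,29,30,31): XOR of data positions = 0⊕0⊕0⊕0⊕1⊕1⊕1⊕1⊕0⊕1⊕0⊕0⊕0⊕1⊕1 = 1
p16 (pos 16,17,18,19,20,21,22,23,24,25,26,27,28,29,30,31): XOR of data positions = 1⊕1⊕0⊕1⊕1⊕0⊕0⊕1⊕0⊕1⊕0⊕0⊕0⊕1⊕1 = 0
Codeword: 1111011100001110110110010100011

1111011100001110110110010100011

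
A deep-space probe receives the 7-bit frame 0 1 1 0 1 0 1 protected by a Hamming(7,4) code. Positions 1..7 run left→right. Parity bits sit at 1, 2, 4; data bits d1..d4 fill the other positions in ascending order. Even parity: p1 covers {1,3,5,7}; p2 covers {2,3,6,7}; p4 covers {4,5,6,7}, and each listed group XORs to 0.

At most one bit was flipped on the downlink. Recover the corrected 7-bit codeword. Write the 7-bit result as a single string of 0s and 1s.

0100101

s1 (pos 1,3,5,7): 0⊕1⊕1⊕1 = 1
s2 (pos 2,3,6,7): 1⊕1⊕0⊕1 = 1
s4 (pos 4,5,6,7): 0⊕1⊕0⊕1 = 0
Syndrome s4…s1 = 011 → error at position 3.
Flip position 3: 0110101 → 0100101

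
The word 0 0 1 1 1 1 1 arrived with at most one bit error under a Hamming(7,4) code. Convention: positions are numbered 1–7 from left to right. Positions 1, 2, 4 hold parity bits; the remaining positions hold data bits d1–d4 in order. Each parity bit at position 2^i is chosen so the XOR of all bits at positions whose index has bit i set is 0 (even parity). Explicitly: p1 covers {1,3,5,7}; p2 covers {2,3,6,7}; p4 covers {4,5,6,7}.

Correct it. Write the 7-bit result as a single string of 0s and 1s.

0001111

s1 (pos 1,3,5,7): 0⊕1⊕1⊕1 = 1
s2 (pos 2,3,6,7): 0⊕1⊕1⊕1 = 1
s4 (pos 4,5,6,7): 1⊕1⊕1⊕1 = 0
Syndrome s4…s1 = 011 → error at position 3.
Flip position 3: 0011111 → 0001111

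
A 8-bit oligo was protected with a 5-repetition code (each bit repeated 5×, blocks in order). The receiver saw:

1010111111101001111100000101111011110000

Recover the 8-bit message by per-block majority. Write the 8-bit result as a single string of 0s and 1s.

Block 1 (10101): 3 ones → 1
Block 2 (11111): 5 ones → 1
Block 3 (10100): 2 ones → 0
Block 4 (11111): 5 ones → 1
Block 5 (00000): 0 ones → 0
Block 6 (10111): 4 ones → 1
Block 7 (10111): 4 ones → 1
Block 8 (10000): 1 one → 0

11010110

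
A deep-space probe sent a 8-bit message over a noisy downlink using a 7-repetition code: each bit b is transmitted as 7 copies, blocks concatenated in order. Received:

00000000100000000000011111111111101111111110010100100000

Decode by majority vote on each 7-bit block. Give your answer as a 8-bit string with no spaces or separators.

Block 1 (0000000): 0 ones → 0
Block 2 (0100000): 1 one → 0
Block 3 (0000000): 0 ones → 0
Block 4 (1111111): 7 ones → 1
Block 5 (1111101): 6 ones → 1
Block 6 (1111111): 7 ones → 1
Block 7 (1001010): 3 ones → 0
Block 8 (0100000): 1 one → 0

00011100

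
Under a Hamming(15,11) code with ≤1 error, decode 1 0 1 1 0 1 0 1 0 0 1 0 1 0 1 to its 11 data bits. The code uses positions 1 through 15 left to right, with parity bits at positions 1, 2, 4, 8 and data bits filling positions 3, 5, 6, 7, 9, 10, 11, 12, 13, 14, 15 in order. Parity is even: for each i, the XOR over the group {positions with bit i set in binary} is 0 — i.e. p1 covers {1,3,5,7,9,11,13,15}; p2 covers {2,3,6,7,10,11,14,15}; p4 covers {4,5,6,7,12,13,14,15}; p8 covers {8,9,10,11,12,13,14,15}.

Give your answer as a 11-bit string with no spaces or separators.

s1 (pos 1,3,5,7,9,11,13,15): 1⊕1⊕0⊕0⊕0⊕1⊕1⊕1 = 1
s2 (pos 2,3,6,7,10,11,14,15): 0⊕1⊕1⊕0⊕0⊕1⊕0⊕1 = 0
s4 (pos 4,5,6,7,12,13,14,15): 1⊕0⊕1⊕0⊕0⊕1⊕0⊕1 = 0
s8 (pos 8,9,10,11,12,13,14,15): 1⊕0⊕0⊕1⊕0⊕1⊕0⊕1 = 0
Syndrome s8…s1 = 0001 → error at position 1.
Flip position 1: 101101010010101 → 001101010010101
Read data bits from positions 3,5,6,7,9,10,11,12,13,14,15: 10100010101

10100010101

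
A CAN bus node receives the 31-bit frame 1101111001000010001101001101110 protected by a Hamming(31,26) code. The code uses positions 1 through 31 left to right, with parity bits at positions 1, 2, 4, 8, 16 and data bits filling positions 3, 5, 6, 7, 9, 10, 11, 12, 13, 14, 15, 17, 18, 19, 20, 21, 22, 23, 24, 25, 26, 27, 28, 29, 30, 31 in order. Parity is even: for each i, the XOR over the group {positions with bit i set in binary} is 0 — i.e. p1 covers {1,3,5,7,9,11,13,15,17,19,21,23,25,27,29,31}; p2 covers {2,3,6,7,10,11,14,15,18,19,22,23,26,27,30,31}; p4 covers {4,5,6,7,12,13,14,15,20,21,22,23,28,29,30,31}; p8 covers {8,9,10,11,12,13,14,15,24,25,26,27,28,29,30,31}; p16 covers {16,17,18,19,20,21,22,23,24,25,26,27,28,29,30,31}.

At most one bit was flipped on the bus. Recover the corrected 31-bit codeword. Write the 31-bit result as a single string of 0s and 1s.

s1 (pos 1,3,5,7,9,11,13,15,17,19,21,23,25,27,29,31): 1⊕0⊕1⊕1⊕0⊕0⊕0⊕1⊕0⊕1⊕0⊕0⊕1⊕0⊕1⊕0 = 1
s2 (pos 2,3,6,7,10,11,14,15,18,19,22,23,26,27,30,31): 1⊕0⊕1⊕1⊕1⊕0⊕0⊕1⊕0⊕1⊕1⊕0⊕1⊕0⊕1⊕0 = 1
s4 (pos 4,5,6,7,12,13,14,15,20,21,22,23,28,29,30,31): 1⊕1⊕1⊕1⊕0⊕0⊕0⊕1⊕1⊕0⊕1⊕0⊕1⊕1⊕1⊕0 = 0
s8 (pos 8,9,10,11,12,13,14,15,24,25,26,27,28,29,30,31): 0⊕0⊕1⊕0⊕0⊕0⊕0⊕1⊕0⊕1⊕1⊕0⊕1⊕1⊕1⊕0 = 1
s16 (pos 16,17,18,19,20,21,22,23,24,25,26,27,28,29,30,31): 0⊕0⊕0⊕1⊕1⊕0⊕1⊕0⊕0⊕1⊕1⊕0⊕1⊕1⊕1⊕0 = 0
Syndrome s16…s1 = 01011 → error at position 11.
Flip position 11: 1101111001000010001101001101110 → 1101111001100010001101001101110

1101111001100010001101001101110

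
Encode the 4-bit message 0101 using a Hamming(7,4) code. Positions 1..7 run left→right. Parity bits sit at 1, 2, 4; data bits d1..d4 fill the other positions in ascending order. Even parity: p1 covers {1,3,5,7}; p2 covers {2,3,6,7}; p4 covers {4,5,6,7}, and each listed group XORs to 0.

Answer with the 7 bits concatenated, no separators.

0100101

Place data at non-parity positions: p1 p2 0 p4 1 0 1
p1 (pos 1,3,5,7): XOR of data positions = 0⊕1⊕1 = 0
p2 (pos 2,3,6,7): XOR of data positions = 0⊕0⊕1 = 1
p4 (pos 4,5,6,7): XOR of data positions = 1⊕0⊕1 = 0
Codeword: 0100101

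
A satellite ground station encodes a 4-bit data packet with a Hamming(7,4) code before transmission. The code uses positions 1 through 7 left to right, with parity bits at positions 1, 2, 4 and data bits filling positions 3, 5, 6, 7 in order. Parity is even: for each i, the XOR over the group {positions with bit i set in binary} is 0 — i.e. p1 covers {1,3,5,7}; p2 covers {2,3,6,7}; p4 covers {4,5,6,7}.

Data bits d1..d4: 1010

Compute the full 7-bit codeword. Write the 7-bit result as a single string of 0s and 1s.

Place data at non-parity positions: p1 p2 1 p4 0 1 0
p1 (pos 1,3,5,7): XOR of data positions = 1⊕0⊕0 = 1
p2 (pos 2,3,6,7): XOR of data positions = 1⊕1⊕0 = 0
p4 (pos 4,5,6,7): XOR of data positions = 0⊕1⊕0 = 1
Codeword: 1011010

1011010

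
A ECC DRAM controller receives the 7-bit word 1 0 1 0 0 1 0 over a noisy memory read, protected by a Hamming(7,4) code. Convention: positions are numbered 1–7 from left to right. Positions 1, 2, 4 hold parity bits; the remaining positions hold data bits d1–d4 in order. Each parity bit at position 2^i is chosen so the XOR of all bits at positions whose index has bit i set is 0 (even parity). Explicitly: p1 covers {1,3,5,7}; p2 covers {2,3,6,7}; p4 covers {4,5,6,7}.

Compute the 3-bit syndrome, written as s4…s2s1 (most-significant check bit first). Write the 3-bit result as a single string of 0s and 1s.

100

s1 (pos 1,3,5,7): 1⊕1⊕0⊕0 = 0
s2 (pos 2,3,6,7): 0⊕1⊕1⊕0 = 0
s4 (pos 4,5,6,7): 0⊕0⊕1⊕0 = 1
Syndrome s4…s1 = 100 → error at position 4.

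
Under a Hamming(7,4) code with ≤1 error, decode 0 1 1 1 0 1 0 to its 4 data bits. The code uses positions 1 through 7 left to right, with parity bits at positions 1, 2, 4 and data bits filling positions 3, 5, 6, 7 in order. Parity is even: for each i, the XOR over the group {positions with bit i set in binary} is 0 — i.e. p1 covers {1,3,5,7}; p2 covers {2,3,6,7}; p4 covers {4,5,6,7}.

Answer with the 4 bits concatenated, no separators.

s1 (pos 1,3,5,7): 0⊕1⊕0⊕0 = 1
s2 (pos 2,3,6,7): 1⊕1⊕1⊕0 = 1
s4 (pos 4,5,6,7): 1⊕0⊕1⊕0 = 0
Syndrome s4…s1 = 011 → error at position 3.
Flip position 3: 0111010 → 0101010
Read data bits from positions 3,5,6,7: 0010

0010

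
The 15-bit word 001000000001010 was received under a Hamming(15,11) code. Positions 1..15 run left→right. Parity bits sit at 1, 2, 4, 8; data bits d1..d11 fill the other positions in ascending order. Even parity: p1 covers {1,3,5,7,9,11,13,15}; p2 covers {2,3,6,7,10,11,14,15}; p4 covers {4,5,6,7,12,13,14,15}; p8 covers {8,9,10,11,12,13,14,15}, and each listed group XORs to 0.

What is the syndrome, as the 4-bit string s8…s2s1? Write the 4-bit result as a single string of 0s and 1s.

0001

s1 (pos 1,3,5,7,9,11,13,15): 0⊕1⊕0⊕0⊕0⊕0⊕0⊕0 = 1
s2 (pos 2,3,6,7,10,11,14,15): 0⊕1⊕0⊕0⊕0⊕0⊕1⊕0 = 0
s4 (pos 4,5,6,7,12,13,14,15): 0⊕0⊕0⊕0⊕1⊕0⊕1⊕0 = 0
s8 (pos 8,9,10,11,12,13,14,15): 0⊕0⊕0⊕0⊕1⊕0⊕1⊕0 = 0
Syndrome s8…s1 = 0001 → error at position 1.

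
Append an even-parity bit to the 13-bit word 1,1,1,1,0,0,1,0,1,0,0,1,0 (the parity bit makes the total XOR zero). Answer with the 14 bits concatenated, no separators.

11110010100101

XOR of the 13 data bits: 1⊕1⊕1⊕1⊕0⊕0⊕1⊕0⊕1⊕0⊕0⊕1⊕0 = 1
Parity bit = 1 (so all 14 bits XOR to 0).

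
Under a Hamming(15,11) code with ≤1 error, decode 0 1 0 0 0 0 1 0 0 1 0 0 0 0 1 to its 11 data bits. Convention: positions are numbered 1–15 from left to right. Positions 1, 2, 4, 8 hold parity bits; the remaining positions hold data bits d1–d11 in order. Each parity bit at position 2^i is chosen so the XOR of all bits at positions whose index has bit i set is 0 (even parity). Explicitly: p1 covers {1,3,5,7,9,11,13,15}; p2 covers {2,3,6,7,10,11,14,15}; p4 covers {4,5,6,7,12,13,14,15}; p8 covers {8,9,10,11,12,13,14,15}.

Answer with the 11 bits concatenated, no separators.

s1 (pos 1,3,5,7,9,11,13,15): 0⊕0⊕0⊕1⊕0⊕0⊕0⊕1 = 0
s2 (pos 2,3,6,7,10,11,14,15): 1⊕0⊕0⊕1⊕1⊕0⊕0⊕1 = 0
s4 (pos 4,5,6,7,12,13,14,15): 0⊕0⊕0⊕1⊕0⊕0⊕0⊕1 = 0
s8 (pos 8,9,10,11,12,13,14,15): 0⊕0⊕1⊕0⊕0⊕0⊕0⊕1 = 0
Syndrome s8…s1 = 0000 → no error.
Read data bits from positions 3,5,6,7,9,10,11,12,13,14,15: 00010100001

00010100001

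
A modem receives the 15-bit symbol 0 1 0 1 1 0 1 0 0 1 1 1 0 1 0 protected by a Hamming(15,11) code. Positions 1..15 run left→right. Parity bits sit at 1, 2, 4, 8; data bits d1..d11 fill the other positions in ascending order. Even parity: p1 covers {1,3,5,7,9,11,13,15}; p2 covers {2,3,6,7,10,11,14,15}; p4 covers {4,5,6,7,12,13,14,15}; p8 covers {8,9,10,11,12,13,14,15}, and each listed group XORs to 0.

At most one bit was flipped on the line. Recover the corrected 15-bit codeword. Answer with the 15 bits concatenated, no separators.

010110000111010

s1 (pos 1,3,5,7,9,11,13,15): 0⊕0⊕1⊕1⊕0⊕1⊕0⊕0 = 1
s2 (pos 2,3,6,7,10,11,14,15): 1⊕0⊕0⊕1⊕1⊕1⊕1⊕0 = 1
s4 (pos 4,5,6,7,12,13,14,15): 1⊕1⊕0⊕1⊕1⊕0⊕1⊕0 = 1
s8 (pos 8,9,10,11,12,13,14,15): 0⊕0⊕1⊕1⊕1⊕0⊕1⊕0 = 0
Syndrome s8…s1 = 0111 → error at position 7.
Flip position 7: 010110100111010 → 010110000111010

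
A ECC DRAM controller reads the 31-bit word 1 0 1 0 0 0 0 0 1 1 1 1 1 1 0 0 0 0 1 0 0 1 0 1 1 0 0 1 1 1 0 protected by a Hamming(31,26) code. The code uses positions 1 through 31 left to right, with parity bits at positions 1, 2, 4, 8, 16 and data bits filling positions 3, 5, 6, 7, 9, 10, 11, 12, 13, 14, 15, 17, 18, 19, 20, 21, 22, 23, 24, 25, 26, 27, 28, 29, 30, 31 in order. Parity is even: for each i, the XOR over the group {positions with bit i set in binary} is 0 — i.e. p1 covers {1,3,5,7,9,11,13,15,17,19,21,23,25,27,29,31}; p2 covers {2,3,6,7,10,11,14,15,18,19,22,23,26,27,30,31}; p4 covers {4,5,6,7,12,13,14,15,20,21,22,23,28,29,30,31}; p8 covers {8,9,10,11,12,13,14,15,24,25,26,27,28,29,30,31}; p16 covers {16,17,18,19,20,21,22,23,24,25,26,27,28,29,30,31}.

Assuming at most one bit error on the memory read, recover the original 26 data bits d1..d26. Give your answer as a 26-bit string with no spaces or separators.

s1 (pos 1,3,5,7,9,11,13,15,17,19,21,23,25,27,29,31): 1⊕1⊕0⊕0⊕1⊕1⊕1⊕0⊕0⊕1⊕0⊕0⊕1⊕0⊕1⊕0 = 0
s2 (pos 2,3,6,7,10,11,14,15,18,19,22,23,26,27,30,31): 0⊕1⊕0⊕0⊕1⊕1⊕1⊕0⊕0⊕1⊕1⊕0⊕0⊕0⊕1⊕0 = 1
s4 (pos 4,5,6,7,12,13,14,15,20,21,22,23,28,29,30,31): 0⊕0⊕0⊕0⊕1⊕1⊕1⊕0⊕0⊕0⊕1⊕0⊕1⊕1⊕1⊕0 = 1
s8 (pos 8,9,10,11,12,13,14,15,24,25,26,27,28,29,30,31): 0⊕1⊕1⊕1⊕1⊕1⊕1⊕0⊕1⊕1⊕0⊕0⊕1⊕1⊕1⊕0 = 1
s16 (pos 16,17,18,19,20,21,22,23,24,25,26,27,28,29,30,31): 0⊕0⊕0⊕1⊕0⊕0⊕1⊕0⊕1⊕1⊕0⊕0⊕1⊕1⊕1⊕0 = 1
Syndrome s16…s1 = 11110 → error at position 30.
Flip position 30: 1010000011111100001001011001110 → 1010000011111100001001011001100
Read data bits from positions 3,5,6,7,9,10,11,12,13,14,15,17,18,19,20,21,22,23,24,25,26,27,28,29,30,31: 10001111110001001011001100

10001111110001001011001100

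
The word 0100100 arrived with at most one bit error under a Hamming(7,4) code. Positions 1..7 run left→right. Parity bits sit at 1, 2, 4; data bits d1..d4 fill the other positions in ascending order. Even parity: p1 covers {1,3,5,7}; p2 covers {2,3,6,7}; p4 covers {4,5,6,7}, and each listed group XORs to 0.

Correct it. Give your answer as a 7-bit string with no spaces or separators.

0100101

s1 (pos 1,3,5,7): 0⊕0⊕1⊕0 = 1
s2 (pos 2,3,6,7): 1⊕0⊕0⊕0 = 1
s4 (pos 4,5,6,7): 0⊕1⊕0⊕0 = 1
Syndrome s4…s1 = 111 → error at position 7.
Flip position 7: 0100100 → 0100101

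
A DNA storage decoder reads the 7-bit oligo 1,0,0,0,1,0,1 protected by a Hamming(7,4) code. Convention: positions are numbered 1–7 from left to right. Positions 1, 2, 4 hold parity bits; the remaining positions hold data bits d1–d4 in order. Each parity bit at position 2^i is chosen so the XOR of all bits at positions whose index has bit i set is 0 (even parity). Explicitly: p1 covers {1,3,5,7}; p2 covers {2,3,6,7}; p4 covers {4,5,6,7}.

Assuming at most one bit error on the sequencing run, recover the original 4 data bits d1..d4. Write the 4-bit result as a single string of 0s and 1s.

s1 (pos 1,3,5,7): 1⊕0⊕1⊕1 = 1
s2 (pos 2,3,6,7): 0⊕0⊕0⊕1 = 1
s4 (pos 4,5,6,7): 0⊕1⊕0⊕1 = 0
Syndrome s4…s1 = 011 → error at position 3.
Flip position 3: 1000101 → 1010101
Read data bits from positions 3,5,6,7: 1101

1101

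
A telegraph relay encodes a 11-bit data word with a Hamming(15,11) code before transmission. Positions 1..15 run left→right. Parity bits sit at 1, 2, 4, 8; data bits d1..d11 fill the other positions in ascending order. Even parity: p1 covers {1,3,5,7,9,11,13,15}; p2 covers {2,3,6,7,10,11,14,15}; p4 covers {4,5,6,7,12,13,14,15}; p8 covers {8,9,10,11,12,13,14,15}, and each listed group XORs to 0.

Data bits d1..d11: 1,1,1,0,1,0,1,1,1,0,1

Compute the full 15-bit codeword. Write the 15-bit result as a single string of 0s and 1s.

001111011011101

Place data at non-parity positions: p1 p2 1 p4 1 1 0 p8 1 0 1 1 1 0 1
p1 (pos 1,3,5,7,9,11,13,15): XOR of data positions = 1⊕1⊕0⊕1⊕1⊕1⊕1 = 0
p2 (pos 2,3,6,7,10,11,14,15): XOR of data positions = 1⊕1⊕0⊕0⊕1⊕0⊕1 = 0
p4 (pos 4,5,6,7,12,13,14,15): XOR of data positions = 1⊕1⊕0⊕1⊕1⊕0⊕1 = 1
p8 (pos 8,9,10,11,12,13,14,15): XOR of data positions = 1⊕0⊕1⊕1⊕1⊕0⊕1 = 1
Codeword: 001111011011101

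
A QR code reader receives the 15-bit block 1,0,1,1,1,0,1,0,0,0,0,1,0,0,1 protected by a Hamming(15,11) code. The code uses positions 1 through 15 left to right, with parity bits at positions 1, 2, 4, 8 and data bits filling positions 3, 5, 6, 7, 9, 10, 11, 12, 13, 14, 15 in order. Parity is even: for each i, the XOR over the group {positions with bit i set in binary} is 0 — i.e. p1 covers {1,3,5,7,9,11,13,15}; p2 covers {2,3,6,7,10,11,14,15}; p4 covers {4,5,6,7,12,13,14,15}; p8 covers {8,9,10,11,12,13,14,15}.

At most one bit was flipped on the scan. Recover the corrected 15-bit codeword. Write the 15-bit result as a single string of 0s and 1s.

s1 (pos 1,3,5,7,9,11,13,15): 1⊕1⊕1⊕1⊕0⊕0⊕0⊕1 = 1
s2 (pos 2,3,6,7,10,11,14,15): 0⊕1⊕0⊕1⊕0⊕0⊕0⊕1 = 1
s4 (pos 4,5,6,7,12,13,14,15): 1⊕1⊕0⊕1⊕1⊕0⊕0⊕1 = 1
s8 (pos 8,9,10,11,12,13,14,15): 0⊕0⊕0⊕0⊕1⊕0⊕0⊕1 = 0
Syndrome s8…s1 = 0111 → error at position 7.
Flip position 7: 101110100001001 → 101110000001001

101110000001001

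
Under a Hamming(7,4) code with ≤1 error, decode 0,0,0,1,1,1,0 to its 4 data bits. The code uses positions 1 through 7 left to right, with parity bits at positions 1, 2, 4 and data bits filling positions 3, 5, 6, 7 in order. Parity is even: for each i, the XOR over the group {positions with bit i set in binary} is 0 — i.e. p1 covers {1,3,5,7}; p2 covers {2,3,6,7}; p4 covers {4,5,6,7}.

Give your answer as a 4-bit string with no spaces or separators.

0111

s1 (pos 1,3,5,7): 0⊕0⊕1⊕0 = 1
s2 (pos 2,3,6,7): 0⊕0⊕1⊕0 = 1
s4 (pos 4,5,6,7): 1⊕1⊕1⊕0 = 1
Syndrome s4…s1 = 111 → error at position 7.
Flip position 7: 0001110 → 0001111
Read data bits from positions 3,5,6,7: 0111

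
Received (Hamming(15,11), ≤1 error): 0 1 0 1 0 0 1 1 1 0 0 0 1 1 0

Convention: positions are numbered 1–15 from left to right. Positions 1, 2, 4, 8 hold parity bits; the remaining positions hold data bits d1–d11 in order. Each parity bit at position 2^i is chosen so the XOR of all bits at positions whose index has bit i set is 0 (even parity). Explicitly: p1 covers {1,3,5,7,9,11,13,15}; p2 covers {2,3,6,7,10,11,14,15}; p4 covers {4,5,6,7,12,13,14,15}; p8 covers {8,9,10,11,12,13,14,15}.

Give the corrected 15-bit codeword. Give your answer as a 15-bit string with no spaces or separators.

011100111000110

s1 (pos 1,3,5,7,9,11,13,15): 0⊕0⊕0⊕1⊕1⊕0⊕1⊕0 = 1
s2 (pos 2,3,6,7,10,11,14,15): 1⊕0⊕0⊕1⊕0⊕0⊕1⊕0 = 1
s4 (pos 4,5,6,7,12,13,14,15): 1⊕0⊕0⊕1⊕0⊕1⊕1⊕0 = 0
s8 (pos 8,9,10,11,12,13,14,15): 1⊕1⊕0⊕0⊕0⊕1⊕1⊕0 = 0
Syndrome s8…s1 = 0011 → error at position 3.
Flip position 3: 010100111000110 → 011100111000110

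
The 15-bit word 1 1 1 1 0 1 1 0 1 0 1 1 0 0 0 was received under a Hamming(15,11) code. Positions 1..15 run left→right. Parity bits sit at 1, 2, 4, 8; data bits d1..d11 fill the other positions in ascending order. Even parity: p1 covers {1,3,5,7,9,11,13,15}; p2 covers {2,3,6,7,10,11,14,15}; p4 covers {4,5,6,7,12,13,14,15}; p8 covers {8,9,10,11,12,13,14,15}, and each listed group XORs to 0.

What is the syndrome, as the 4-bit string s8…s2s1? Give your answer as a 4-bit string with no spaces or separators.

s1 (pos 1,3,5,7,9,11,13,15): 1⊕1⊕0⊕1⊕1⊕1⊕0⊕0 = 1
s2 (pos 2,3,6,7,10,11,14,15): 1⊕1⊕1⊕1⊕0⊕1⊕0⊕0 = 1
s4 (pos 4,5,6,7,12,13,14,15): 1⊕0⊕1⊕1⊕1⊕0⊕0⊕0 = 0
s8 (pos 8,9,10,11,12,13,14,15): 0⊕1⊕0⊕1⊕1⊕0⊕0⊕0 = 1
Syndrome s8…s1 = 1011 → error at position 11.

1011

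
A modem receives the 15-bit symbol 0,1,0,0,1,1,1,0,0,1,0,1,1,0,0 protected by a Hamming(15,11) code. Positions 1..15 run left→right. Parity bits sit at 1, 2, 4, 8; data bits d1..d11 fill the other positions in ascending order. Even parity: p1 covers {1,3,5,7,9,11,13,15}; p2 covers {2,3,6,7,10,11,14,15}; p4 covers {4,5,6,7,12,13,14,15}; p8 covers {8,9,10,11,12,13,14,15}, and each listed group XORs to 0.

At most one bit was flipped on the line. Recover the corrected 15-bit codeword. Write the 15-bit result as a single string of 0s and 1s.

s1 (pos 1,3,5,7,9,11,13,15): 0⊕0⊕1⊕1⊕0⊕0⊕1⊕0 = 1
s2 (pos 2,3,6,7,10,11,14,15): 1⊕0⊕1⊕1⊕1⊕0⊕0⊕0 = 0
s4 (pos 4,5,6,7,12,13,14,15): 0⊕1⊕1⊕1⊕1⊕1⊕0⊕0 = 1
s8 (pos 8,9,10,11,12,13,14,15): 0⊕0⊕1⊕0⊕1⊕1⊕0⊕0 = 1
Syndrome s8…s1 = 1101 → error at position 13.
Flip position 13: 010011100101100 → 010011100101000

010011100101000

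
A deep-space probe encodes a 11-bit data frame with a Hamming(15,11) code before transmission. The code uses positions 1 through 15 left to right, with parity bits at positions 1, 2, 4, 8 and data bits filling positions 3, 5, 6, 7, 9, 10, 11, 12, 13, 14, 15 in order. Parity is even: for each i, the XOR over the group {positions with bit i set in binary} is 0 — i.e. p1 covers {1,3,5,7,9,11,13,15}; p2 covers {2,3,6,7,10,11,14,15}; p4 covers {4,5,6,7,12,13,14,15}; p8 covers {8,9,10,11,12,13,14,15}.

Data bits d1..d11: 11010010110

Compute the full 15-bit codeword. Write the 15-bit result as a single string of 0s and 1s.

Place data at non-parity positions: p1 p2 1 p4 1 0 1 p8 0 0 1 0 1 1 0
p1 (pos 1,3,5,7,9,11,13,15): XOR of data positions = 1⊕1⊕1⊕0⊕1⊕1⊕0 = 1
p2 (pos 2,3,6,7,10,11,14,15): XOR of data positions = 1⊕0⊕1⊕0⊕1⊕1⊕0 = 0
p4 (pos 4,5,6,7,12,13,14,15): XOR of data positions = 1⊕0⊕1⊕0⊕1⊕1⊕0 = 0
p8 (pos 8,9,10,11,12,13,14,15): XOR of data positions = 0⊕0⊕1⊕0⊕1⊕1⊕0 = 1
Codeword: 101010110010110

101010110010110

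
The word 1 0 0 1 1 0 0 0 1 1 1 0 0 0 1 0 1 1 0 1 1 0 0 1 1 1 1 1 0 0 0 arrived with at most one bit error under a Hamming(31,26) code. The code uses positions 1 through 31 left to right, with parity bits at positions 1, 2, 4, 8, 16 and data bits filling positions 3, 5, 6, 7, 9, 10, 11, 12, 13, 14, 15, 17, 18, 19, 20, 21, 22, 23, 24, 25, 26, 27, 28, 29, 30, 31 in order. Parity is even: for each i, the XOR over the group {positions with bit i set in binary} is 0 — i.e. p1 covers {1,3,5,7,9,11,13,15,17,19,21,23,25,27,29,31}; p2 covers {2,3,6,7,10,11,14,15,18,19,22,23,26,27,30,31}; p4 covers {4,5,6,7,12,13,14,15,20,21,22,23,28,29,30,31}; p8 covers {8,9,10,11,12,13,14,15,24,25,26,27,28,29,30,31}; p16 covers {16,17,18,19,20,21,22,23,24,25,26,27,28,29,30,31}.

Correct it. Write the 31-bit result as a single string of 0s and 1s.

s1 (pos 1,3,5,7,9,11,13,15,17,19,21,23,25,27,29,31): 1⊕0⊕1⊕0⊕1⊕1⊕0⊕1⊕1⊕0⊕1⊕0⊕1⊕1⊕0⊕0 = 1
s2 (pos 2,3,6,7,10,11,14,15,18,19,22,23,26,27,30,31): 0⊕0⊕0⊕0⊕1⊕1⊕0⊕1⊕1⊕0⊕0⊕0⊕1⊕1⊕0⊕0 = 0
s4 (pos 4,5,6,7,12,13,14,15,20,21,22,23,28,29,30,31): 1⊕1⊕0⊕0⊕0⊕0⊕0⊕1⊕1⊕1⊕0⊕0⊕1⊕0⊕0⊕0 = 0
s8 (pos 8,9,10,11,12,13,14,15,24,25,26,27,28,29,30,31): 0⊕1⊕1⊕1⊕0⊕0⊕0⊕1⊕1⊕1⊕1⊕1⊕1⊕0⊕0⊕0 = 1
s16 (pos 16,17,18,19,20,21,22,23,24,25,26,27,28,29,30,31): 0⊕1⊕1⊕0⊕1⊕1⊕0⊕0⊕1⊕1⊕1⊕1⊕1⊕0⊕0⊕0 = 1
Syndrome s16…s1 = 11001 → error at position 25.
Flip position 25: 1001100011100010110110011111000 → 1001100011100010110110010111000

1001100011100010110110010111000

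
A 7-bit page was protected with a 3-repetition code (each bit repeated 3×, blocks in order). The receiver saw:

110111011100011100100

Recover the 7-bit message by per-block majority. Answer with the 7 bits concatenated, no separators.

1110100

Block 1 (110): 2 ones → 1
Block 2 (111): 3 ones → 1
Block 3 (011): 2 ones → 1
Block 4 (100): 1 one → 0
Block 5 (011): 2 ones → 1
Block 6 (100): 1 one → 0
Block 7 (100): 1 one → 0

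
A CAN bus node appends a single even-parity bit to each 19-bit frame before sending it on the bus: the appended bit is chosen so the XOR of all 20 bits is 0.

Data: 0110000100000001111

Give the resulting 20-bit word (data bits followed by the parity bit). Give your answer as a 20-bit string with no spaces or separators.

01100001000000011111

XOR of the 19 data bits: 0⊕1⊕1⊕0⊕0⊕0⊕0⊕1⊕0⊕0⊕0⊕0⊕0⊕0⊕0⊕1⊕1⊕1⊕1 = 1
Parity bit = 1 (so all 20 bits XOR to 0).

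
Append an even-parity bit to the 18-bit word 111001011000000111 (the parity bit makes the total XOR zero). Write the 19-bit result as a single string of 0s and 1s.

XOR of the 18 data bits: 1⊕1⊕1⊕0⊕0⊕1⊕0⊕1⊕1⊕0⊕0⊕0⊕0⊕0⊕0⊕1⊕1⊕1 = 1
Parity bit = 1 (so all 19 bits XOR to 0).

1110010110000001111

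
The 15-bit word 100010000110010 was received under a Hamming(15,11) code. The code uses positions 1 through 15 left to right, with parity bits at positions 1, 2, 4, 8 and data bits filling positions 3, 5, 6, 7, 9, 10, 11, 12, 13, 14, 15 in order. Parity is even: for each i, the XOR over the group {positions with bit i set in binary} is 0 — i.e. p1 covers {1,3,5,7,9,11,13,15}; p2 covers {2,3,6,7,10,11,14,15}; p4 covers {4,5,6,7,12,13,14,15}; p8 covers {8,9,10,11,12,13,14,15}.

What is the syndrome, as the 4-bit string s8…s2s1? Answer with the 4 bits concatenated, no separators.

s1 (pos 1,3,5,7,9,11,13,15): 1⊕0⊕1⊕0⊕0⊕1⊕0⊕0 = 1
s2 (pos 2,3,6,7,10,11,14,15): 0⊕0⊕0⊕0⊕1⊕1⊕1⊕0 = 1
s4 (pos 4,5,6,7,12,13,14,15): 0⊕1⊕0⊕0⊕0⊕0⊕1⊕0 = 0
s8 (pos 8,9,10,11,12,13,14,15): 0⊕0⊕1⊕1⊕0⊕0⊕1⊕0 = 1
Syndrome s8…s1 = 1011 → error at position 11.

1011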